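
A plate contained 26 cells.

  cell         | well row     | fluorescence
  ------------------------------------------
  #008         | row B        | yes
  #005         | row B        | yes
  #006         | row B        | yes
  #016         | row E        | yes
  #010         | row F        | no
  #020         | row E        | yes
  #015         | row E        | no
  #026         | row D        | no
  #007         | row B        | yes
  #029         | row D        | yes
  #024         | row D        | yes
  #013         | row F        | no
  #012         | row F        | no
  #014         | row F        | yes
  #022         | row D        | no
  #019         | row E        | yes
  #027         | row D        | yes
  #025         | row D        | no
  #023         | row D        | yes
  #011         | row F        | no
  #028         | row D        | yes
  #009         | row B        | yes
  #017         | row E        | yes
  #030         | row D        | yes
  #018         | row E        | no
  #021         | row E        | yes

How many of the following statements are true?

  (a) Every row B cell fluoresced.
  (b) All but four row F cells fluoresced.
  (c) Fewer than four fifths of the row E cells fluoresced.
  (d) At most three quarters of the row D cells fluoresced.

(a) row B: |A| = 5, |A ∩ B| = 5; needs A ⊆ B, i.e. every element of A is in B (|A ∖ B| = 0) — true.
(b) row F: |A| = 5, |A ∩ B| = 1; needs |A ∖ B| = 4 — true.
(c) row E: |A| = 7, |A ∩ B| = 5; needs |A ∩ B| / |A| < 4/5 — true.
(d) row D: |A| = 9, |A ∩ B| = 6; needs |A ∩ B| / |A| ≤ 3/4 — true.

4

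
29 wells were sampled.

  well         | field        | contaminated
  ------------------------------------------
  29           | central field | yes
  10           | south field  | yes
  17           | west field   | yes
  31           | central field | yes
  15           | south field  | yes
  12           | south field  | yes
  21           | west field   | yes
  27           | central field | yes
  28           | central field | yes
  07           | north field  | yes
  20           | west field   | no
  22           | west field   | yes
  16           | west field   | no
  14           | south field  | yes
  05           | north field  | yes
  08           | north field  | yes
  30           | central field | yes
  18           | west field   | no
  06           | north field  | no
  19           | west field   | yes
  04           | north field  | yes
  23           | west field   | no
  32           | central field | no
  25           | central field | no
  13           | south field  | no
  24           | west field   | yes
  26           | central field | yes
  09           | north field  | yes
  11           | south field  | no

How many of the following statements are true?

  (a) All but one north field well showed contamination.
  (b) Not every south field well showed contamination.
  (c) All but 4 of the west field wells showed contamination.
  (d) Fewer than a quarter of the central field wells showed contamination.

(a) north field: |A| = 6, |A ∩ B| = 5; needs |A ∖ B| = 1 — true.
(b) south field: |A| = 6, |A ∩ B| = 4; needs A ⊄ B (|A ∖ B| ≥ 1) — true.
(c) west field: |A| = 9, |A ∩ B| = 5; needs |A ∖ B| = 4 — true.
(d) central field: |A| = 8, |A ∩ B| = 6; needs |A ∩ B| / |A| < 1/4 — false.

3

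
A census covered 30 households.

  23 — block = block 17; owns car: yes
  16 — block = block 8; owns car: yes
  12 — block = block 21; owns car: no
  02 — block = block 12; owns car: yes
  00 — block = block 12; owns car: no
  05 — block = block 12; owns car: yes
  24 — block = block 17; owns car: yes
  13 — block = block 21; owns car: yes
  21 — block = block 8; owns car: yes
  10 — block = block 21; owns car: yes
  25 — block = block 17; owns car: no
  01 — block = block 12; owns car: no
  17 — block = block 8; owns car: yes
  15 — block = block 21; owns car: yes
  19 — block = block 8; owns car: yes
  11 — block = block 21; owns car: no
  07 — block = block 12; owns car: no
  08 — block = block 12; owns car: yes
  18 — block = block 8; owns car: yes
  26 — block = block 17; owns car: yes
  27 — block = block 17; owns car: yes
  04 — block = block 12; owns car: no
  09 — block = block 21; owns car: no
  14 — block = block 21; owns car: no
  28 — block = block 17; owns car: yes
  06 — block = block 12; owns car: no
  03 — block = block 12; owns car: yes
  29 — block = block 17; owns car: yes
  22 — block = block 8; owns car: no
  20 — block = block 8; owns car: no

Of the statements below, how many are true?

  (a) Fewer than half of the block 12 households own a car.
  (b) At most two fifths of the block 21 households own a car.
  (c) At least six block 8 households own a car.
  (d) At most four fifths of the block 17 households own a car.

1

(a) block 12: |A| = 9, |A ∩ B| = 4; needs |A ∩ B| < |A ∖ B| — true.
(b) block 21: |A| = 7, |A ∩ B| = 3; needs |A ∩ B| / |A| ≤ 2/5 — false.
(c) block 8: |A| = 7, |A ∩ B| = 5; needs |A ∩ B| ≥ 6 — false.
(d) block 17: |A| = 7, |A ∩ B| = 6; needs |A ∩ B| / |A| ≤ 4/5 — false.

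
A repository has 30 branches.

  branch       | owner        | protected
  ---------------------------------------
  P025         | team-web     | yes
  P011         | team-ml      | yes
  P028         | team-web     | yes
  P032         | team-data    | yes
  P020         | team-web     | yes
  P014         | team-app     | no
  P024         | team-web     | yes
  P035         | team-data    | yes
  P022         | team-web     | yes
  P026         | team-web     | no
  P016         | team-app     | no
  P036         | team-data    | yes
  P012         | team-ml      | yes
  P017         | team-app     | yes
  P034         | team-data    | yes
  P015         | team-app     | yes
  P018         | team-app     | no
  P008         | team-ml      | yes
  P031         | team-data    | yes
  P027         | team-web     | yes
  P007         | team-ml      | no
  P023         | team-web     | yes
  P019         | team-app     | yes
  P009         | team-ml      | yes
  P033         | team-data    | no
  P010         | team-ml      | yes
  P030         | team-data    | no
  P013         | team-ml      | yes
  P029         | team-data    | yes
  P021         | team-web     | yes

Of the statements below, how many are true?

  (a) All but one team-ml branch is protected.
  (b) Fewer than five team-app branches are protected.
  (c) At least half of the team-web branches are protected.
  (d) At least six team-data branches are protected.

(a) team-ml: |A| = 7, |A ∩ B| = 6; needs |A ∖ B| = 1 — true.
(b) team-app: |A| = 6, |A ∩ B| = 3; needs |A ∩ B| < 5 — true.
(c) team-web: |A| = 9, |A ∩ B| = 8; needs |A ∩ B| ≥ |A ∖ B| — true.
(d) team-data: |A| = 8, |A ∩ B| = 6; needs |A ∩ B| ≥ 6 — true.

4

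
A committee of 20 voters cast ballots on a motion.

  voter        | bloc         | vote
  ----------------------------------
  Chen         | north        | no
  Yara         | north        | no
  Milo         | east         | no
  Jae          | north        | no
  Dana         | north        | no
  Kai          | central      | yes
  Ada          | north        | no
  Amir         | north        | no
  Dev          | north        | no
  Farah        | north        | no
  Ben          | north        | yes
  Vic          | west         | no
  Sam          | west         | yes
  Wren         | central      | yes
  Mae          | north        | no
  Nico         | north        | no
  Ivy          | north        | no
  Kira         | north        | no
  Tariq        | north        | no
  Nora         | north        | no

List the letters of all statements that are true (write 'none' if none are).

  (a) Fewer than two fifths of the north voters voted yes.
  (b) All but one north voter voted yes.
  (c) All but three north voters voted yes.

|A| = 15, |A ∩ B| = 1, |A ∖ B| = 14.
(a) |A ∩ B| / |A| < 2/5: holds.
(b) |A ∖ B| = 1: fails.
(c) |A ∖ B| = 3: fails.

(a)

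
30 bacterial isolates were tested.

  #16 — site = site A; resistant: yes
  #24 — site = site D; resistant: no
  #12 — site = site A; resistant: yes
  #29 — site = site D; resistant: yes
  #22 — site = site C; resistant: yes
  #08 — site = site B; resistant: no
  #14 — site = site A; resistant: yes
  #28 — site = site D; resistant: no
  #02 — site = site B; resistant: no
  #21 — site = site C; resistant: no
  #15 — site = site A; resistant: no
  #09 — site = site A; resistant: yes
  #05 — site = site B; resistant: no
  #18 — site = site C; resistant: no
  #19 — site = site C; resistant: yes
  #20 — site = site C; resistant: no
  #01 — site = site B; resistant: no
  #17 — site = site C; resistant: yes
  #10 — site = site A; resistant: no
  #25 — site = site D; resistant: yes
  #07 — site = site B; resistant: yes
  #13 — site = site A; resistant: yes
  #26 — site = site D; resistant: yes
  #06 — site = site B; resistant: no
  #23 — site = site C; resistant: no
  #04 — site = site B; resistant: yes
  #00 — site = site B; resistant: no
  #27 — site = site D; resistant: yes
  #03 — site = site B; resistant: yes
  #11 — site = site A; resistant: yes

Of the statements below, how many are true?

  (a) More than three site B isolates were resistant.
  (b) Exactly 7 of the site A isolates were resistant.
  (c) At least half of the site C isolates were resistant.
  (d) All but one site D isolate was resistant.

0

(a) site B: |A| = 9, |A ∩ B| = 3; needs |A ∩ B| > 3 — false.
(b) site A: |A| = 8, |A ∩ B| = 6; needs |A ∩ B| = 7 — false.
(c) site C: |A| = 7, |A ∩ B| = 3; needs |A ∩ B| ≥ |A ∖ B| — false.
(d) site D: |A| = 6, |A ∩ B| = 4; needs |A ∖ B| = 1 — false.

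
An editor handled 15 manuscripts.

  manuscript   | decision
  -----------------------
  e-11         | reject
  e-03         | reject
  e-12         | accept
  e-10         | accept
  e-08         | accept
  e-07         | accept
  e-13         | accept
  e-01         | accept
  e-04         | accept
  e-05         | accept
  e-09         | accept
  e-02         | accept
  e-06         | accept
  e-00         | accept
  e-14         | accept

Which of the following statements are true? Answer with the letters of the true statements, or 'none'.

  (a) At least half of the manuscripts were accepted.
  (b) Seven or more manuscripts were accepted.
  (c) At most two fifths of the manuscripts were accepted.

|A| = 15, |A ∩ B| = 13, |A ∖ B| = 2.
(a) |A ∩ B| ≥ |A ∖ B|: holds.
(b) |A ∩ B| ≥ 7: holds.
(c) |A ∩ B| / |A| ≤ 2/5: fails.

(a), (b)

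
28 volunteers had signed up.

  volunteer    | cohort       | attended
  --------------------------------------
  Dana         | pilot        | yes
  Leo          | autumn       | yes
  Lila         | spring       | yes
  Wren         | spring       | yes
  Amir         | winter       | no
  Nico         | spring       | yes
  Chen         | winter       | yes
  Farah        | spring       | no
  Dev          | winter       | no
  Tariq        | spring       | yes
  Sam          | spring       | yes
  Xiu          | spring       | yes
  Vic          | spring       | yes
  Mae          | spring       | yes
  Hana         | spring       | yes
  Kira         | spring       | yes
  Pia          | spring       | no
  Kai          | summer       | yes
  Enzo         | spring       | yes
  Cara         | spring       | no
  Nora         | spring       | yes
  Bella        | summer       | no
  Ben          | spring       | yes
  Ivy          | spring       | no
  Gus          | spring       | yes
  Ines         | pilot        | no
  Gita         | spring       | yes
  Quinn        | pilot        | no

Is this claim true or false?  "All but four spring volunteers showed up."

True

Truth condition: |A ∖ B| = 4.
|A| = 19, |A ∩ B| = 15, |A ∖ B| = 4.
|A ∖ B| = 4, so the statement is true.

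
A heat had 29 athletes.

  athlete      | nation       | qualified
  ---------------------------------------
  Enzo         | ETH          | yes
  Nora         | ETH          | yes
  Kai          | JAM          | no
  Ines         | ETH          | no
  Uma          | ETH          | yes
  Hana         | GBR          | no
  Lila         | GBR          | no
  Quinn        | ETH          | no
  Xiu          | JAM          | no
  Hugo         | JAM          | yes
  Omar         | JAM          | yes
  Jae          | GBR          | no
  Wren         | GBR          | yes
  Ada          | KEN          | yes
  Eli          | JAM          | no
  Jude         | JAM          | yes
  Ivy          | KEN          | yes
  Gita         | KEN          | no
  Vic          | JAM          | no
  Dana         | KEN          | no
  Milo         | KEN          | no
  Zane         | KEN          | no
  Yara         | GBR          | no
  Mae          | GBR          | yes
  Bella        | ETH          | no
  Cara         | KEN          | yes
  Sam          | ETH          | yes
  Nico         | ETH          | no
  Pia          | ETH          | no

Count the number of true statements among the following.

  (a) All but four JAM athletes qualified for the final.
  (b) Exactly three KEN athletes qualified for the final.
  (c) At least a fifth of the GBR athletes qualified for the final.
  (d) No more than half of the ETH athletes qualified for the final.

(a) JAM: |A| = 7, |A ∩ B| = 3; needs |A ∖ B| = 4 — true.
(b) KEN: |A| = 7, |A ∩ B| = 3; needs |A ∩ B| = 3 — true.
(c) GBR: |A| = 6, |A ∩ B| = 2; needs |A ∩ B| / |A| ≥ 1/5 — true.
(d) ETH: |A| = 9, |A ∩ B| = 4; needs |A ∩ B| ≤ |A ∖ B| — true.

4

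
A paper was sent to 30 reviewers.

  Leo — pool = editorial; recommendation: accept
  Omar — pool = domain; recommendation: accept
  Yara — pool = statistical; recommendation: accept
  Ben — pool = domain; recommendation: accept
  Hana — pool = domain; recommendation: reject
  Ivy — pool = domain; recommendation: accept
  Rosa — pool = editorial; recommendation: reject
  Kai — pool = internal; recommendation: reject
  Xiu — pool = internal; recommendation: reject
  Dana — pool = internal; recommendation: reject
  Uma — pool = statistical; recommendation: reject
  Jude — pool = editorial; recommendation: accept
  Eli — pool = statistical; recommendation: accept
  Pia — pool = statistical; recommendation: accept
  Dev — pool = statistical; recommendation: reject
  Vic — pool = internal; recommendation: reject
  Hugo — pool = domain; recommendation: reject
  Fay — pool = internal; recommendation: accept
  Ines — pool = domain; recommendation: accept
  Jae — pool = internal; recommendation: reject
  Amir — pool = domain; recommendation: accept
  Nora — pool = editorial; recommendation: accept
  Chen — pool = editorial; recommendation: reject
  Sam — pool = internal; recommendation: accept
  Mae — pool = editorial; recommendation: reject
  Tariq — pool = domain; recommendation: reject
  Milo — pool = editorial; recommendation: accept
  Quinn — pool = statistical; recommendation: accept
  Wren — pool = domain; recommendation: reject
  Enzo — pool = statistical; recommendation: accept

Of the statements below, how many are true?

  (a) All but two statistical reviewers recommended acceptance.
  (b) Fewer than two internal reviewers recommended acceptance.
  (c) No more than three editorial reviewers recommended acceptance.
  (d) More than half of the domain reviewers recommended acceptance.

(a) statistical: |A| = 7, |A ∩ B| = 5; needs |A ∖ B| = 2 — true.
(b) internal: |A| = 7, |A ∩ B| = 2; needs |A ∩ B| < 2 — false.
(c) editorial: |A| = 7, |A ∩ B| = 4; needs |A ∩ B| ≤ 3 — false.
(d) domain: |A| = 9, |A ∩ B| = 5; needs |A ∩ B| > |A ∖ B| — true.

2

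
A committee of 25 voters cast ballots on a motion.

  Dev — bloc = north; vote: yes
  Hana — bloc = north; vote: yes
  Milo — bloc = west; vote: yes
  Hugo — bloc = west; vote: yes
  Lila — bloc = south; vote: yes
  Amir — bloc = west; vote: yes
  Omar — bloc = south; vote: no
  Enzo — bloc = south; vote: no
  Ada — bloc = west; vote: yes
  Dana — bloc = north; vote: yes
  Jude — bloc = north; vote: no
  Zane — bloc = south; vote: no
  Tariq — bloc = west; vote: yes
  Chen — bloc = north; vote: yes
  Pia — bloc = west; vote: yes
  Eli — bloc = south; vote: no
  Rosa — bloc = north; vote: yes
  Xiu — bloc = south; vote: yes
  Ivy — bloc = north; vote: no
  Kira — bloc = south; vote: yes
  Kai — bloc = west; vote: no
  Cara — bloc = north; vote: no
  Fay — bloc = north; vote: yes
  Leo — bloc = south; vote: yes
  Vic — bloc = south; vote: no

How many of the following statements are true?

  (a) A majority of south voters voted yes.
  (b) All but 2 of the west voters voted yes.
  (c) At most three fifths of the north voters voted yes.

0

(a) south: |A| = 9, |A ∩ B| = 4; needs |A ∩ B| > |A ∖ B| — false.
(b) west: |A| = 7, |A ∩ B| = 6; needs |A ∖ B| = 2 — false.
(c) north: |A| = 9, |A ∩ B| = 6; needs |A ∩ B| / |A| ≤ 3/5 — false.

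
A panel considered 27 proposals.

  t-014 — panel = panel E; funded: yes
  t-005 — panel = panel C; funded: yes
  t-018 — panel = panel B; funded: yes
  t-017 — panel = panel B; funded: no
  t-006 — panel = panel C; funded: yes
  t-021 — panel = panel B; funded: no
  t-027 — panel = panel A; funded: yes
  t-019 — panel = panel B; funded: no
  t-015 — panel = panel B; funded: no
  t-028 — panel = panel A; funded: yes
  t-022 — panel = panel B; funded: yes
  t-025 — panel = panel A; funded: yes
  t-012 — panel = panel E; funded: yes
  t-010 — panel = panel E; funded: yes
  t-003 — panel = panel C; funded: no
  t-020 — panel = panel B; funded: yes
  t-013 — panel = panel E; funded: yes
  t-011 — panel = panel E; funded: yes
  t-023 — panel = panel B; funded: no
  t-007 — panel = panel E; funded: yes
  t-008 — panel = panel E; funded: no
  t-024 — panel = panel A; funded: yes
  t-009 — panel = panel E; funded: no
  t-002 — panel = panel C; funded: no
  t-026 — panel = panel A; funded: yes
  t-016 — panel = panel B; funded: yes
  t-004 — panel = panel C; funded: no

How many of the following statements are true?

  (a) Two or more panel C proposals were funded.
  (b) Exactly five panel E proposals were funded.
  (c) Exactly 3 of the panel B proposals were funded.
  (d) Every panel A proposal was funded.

(a) panel C: |A| = 5, |A ∩ B| = 2; needs |A ∩ B| ≥ 2 — true.
(b) panel E: |A| = 8, |A ∩ B| = 6; needs |A ∩ B| = 5 — false.
(c) panel B: |A| = 9, |A ∩ B| = 4; needs |A ∩ B| = 3 — false.
(d) panel A: |A| = 5, |A ∩ B| = 5; needs A ⊆ B, i.e. every element of A is in B (|A ∖ B| = 0) — true.

2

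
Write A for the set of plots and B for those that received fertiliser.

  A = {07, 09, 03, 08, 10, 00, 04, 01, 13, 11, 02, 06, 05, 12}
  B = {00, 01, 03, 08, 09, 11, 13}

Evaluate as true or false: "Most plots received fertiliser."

False

Truth condition: |A ∩ B| > |A ∖ B|.
A (the restrictor) = {07, 09, 03, 08, 10, 00, 04, 01, 13, 11, 02, 06, 05, 12}, |A| = 14.
A ∩ B = {09, 03, 08, 00, 01, 13, 11}, so |A ∩ B| = 7.
A ∖ B = {07, 10, 04, 02, 06, 05, 12}, so |A ∖ B| = 7.
7 = 7, so the statement is false.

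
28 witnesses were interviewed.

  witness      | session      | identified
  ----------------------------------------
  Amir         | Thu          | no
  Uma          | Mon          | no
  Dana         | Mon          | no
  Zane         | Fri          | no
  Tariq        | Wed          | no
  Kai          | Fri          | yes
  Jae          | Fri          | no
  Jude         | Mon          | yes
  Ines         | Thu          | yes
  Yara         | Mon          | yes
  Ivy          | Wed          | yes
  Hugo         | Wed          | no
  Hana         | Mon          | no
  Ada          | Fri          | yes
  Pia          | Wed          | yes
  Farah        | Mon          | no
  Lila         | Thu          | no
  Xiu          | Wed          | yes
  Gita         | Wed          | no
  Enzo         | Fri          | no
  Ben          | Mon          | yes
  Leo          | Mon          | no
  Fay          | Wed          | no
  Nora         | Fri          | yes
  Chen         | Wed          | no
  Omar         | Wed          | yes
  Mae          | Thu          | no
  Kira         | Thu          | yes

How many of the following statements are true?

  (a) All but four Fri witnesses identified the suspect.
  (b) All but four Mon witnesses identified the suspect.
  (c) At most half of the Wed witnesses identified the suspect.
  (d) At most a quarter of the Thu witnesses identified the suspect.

1

(a) Fri: |A| = 6, |A ∩ B| = 3; needs |A ∖ B| = 4 — false.
(b) Mon: |A| = 8, |A ∩ B| = 3; needs |A ∖ B| = 4 — false.
(c) Wed: |A| = 9, |A ∩ B| = 4; needs |A ∩ B| ≤ |A ∖ B| — true.
(d) Thu: |A| = 5, |A ∩ B| = 2; needs |A ∩ B| / |A| ≤ 1/4 — false.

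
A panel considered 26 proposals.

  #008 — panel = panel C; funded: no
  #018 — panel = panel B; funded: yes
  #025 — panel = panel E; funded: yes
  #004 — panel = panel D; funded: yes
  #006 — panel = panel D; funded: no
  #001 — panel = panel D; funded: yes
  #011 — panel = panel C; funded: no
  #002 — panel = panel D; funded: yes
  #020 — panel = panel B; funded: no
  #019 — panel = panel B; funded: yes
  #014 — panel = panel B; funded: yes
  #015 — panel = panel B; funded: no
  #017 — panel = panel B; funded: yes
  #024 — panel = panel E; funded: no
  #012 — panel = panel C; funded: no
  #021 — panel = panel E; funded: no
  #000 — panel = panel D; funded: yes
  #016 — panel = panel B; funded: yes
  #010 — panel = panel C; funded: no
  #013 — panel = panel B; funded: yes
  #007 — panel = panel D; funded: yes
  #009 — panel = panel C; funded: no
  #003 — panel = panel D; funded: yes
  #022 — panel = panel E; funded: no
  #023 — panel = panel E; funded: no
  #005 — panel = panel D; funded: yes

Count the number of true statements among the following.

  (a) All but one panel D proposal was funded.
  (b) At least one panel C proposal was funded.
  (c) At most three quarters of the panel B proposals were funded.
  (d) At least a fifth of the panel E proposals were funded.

3

(a) panel D: |A| = 8, |A ∩ B| = 7; needs |A ∖ B| = 1 — true.
(b) panel C: |A| = 5, |A ∩ B| = 0; needs A ∩ B ≠ ∅ (|A ∩ B| ≥ 1) — false.
(c) panel B: |A| = 8, |A ∩ B| = 6; needs |A ∩ B| / |A| ≤ 3/4 — true.
(d) panel E: |A| = 5, |A ∩ B| = 1; needs |A ∩ B| / |A| ≥ 1/5 — true.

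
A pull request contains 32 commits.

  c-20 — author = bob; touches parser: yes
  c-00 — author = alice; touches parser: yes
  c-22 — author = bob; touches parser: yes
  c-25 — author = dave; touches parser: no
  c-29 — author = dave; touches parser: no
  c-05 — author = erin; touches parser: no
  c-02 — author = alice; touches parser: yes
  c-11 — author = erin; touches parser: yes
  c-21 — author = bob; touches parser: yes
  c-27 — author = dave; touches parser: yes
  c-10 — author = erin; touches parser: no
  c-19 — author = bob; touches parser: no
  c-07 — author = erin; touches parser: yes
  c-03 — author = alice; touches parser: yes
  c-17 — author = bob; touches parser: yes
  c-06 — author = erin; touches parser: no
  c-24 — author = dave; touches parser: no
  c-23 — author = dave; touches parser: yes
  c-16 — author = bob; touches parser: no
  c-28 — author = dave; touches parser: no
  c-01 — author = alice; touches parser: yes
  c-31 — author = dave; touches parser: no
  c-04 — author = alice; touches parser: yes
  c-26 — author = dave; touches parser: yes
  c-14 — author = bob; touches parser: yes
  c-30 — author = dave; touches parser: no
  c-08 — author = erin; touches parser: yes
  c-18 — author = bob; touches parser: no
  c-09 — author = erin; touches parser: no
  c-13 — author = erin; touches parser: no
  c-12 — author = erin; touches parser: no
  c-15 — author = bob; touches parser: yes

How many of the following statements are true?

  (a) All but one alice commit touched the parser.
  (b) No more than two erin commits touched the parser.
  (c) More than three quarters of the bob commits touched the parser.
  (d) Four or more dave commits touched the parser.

0

(a) alice: |A| = 5, |A ∩ B| = 5; needs |A ∖ B| = 1 — false.
(b) erin: |A| = 9, |A ∩ B| = 3; needs |A ∩ B| ≤ 2 — false.
(c) bob: |A| = 9, |A ∩ B| = 6; needs |A ∩ B| / |A| > 3/4 — false.
(d) dave: |A| = 9, |A ∩ B| = 3; needs |A ∩ B| ≥ 4 — false.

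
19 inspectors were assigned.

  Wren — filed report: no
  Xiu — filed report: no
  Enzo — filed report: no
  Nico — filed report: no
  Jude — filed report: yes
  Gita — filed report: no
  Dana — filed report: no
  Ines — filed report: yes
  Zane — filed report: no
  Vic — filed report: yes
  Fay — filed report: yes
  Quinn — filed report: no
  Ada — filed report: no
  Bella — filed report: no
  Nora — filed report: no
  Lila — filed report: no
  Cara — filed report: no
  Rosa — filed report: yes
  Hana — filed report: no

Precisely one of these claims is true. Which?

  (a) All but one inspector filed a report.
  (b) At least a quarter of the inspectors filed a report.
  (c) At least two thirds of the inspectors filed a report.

(b)

|A| = 19, |A ∩ B| = 5, |A ∖ B| = 14.
(a) requires |A ∖ B| = 1: false.
(b) requires |A ∩ B| / |A| ≥ 1/4: true.
(c) requires |A ∩ B| / |A| ≥ 2/3: false.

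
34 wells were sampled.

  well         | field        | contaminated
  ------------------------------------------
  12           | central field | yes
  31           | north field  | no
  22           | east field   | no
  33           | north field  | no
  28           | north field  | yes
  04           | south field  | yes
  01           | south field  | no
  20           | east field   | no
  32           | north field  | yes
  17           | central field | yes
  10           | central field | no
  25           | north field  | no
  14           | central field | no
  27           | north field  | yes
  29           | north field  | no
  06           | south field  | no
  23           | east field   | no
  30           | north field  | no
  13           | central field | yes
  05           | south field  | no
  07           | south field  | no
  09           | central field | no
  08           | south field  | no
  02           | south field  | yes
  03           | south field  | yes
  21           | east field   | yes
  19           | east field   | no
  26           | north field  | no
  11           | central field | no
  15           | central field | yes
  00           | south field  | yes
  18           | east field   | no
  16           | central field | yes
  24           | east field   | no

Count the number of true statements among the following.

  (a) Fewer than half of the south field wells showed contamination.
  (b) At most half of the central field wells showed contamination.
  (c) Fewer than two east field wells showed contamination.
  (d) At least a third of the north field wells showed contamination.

(a) south field: |A| = 9, |A ∩ B| = 4; needs |A ∩ B| < |A ∖ B| — true.
(b) central field: |A| = 9, |A ∩ B| = 5; needs |A ∩ B| ≤ |A ∖ B| — false.
(c) east field: |A| = 7, |A ∩ B| = 1; needs |A ∩ B| < 2 — true.
(d) north field: |A| = 9, |A ∩ B| = 3; needs |A ∩ B| / |A| ≥ 1/3 — true.

3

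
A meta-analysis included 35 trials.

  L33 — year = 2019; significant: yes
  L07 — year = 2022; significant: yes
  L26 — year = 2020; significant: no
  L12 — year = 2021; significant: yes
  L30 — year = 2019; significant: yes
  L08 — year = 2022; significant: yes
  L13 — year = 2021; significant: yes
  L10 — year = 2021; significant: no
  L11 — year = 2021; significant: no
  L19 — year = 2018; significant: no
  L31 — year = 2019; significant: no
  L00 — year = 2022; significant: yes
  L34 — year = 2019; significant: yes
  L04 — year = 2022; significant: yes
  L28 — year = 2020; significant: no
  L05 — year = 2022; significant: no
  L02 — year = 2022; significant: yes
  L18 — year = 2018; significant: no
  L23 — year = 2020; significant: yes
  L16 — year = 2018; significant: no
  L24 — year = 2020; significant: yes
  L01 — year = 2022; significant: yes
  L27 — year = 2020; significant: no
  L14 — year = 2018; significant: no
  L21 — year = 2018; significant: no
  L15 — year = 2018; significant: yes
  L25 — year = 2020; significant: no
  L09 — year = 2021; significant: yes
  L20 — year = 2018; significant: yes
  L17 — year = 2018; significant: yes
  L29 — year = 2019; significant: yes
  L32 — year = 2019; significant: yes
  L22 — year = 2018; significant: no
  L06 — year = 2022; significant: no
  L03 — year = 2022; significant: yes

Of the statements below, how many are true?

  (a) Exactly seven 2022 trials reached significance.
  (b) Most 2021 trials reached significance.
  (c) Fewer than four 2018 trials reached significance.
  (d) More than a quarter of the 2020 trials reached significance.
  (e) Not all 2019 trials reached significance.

(a) 2022: |A| = 9, |A ∩ B| = 7; needs |A ∩ B| = 7 — true.
(b) 2021: |A| = 5, |A ∩ B| = 3; needs |A ∩ B| > |A ∖ B| — true.
(c) 2018: |A| = 9, |A ∩ B| = 3; needs |A ∩ B| < 4 — true.
(d) 2020: |A| = 6, |A ∩ B| = 2; needs |A ∩ B| / |A| > 1/4 — true.
(e) 2019: |A| = 6, |A ∩ B| = 5; needs A ⊄ B (|A ∖ B| ≥ 1) — true.

5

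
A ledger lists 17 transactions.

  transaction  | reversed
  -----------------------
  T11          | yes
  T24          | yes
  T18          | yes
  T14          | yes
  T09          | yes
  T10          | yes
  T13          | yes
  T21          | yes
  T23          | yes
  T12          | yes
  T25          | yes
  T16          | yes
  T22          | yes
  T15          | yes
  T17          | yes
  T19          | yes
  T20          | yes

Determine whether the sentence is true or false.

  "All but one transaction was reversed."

False

The determiner here denotes the relation: |A ∖ B| = 1.
|A| = 17, |A ∩ B| = 17, |A ∖ B| = 0.
|A ∖ B| = 0, so the statement is false.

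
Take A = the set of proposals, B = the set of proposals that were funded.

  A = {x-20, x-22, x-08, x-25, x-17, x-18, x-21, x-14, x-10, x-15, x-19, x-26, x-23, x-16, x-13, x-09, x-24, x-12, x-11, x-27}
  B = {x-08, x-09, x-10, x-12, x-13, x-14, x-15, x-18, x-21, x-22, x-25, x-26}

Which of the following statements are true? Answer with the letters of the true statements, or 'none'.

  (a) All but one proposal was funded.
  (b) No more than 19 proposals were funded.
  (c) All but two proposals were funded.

(b)

|A| = 20, |A ∩ B| = 12, |A ∖ B| = 8.
(a) |A ∖ B| = 1: fails.
(b) |A ∩ B| ≤ 19: holds.
(c) |A ∖ B| = 2: fails.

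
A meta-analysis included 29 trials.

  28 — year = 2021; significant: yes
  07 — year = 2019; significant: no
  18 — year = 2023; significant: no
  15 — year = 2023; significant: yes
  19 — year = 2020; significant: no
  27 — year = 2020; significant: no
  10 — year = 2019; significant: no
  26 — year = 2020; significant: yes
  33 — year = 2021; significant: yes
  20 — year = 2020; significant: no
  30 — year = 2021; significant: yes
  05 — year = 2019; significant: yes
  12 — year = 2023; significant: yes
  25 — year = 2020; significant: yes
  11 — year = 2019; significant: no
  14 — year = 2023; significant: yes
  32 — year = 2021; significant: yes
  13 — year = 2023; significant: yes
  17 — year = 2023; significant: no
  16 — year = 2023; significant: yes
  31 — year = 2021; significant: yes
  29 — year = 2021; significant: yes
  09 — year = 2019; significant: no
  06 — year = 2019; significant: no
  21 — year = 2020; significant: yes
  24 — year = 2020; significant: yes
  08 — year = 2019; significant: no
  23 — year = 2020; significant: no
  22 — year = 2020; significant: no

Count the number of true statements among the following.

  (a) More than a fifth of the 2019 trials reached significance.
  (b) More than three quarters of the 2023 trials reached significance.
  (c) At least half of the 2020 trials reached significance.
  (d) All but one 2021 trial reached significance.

(a) 2019: |A| = 7, |A ∩ B| = 1; needs |A ∩ B| / |A| > 1/5 — false.
(b) 2023: |A| = 7, |A ∩ B| = 5; needs |A ∩ B| / |A| > 3/4 — false.
(c) 2020: |A| = 9, |A ∩ B| = 4; needs |A ∩ B| ≥ |A ∖ B| — false.
(d) 2021: |A| = 6, |A ∩ B| = 6; needs |A ∖ B| = 1 — false.

0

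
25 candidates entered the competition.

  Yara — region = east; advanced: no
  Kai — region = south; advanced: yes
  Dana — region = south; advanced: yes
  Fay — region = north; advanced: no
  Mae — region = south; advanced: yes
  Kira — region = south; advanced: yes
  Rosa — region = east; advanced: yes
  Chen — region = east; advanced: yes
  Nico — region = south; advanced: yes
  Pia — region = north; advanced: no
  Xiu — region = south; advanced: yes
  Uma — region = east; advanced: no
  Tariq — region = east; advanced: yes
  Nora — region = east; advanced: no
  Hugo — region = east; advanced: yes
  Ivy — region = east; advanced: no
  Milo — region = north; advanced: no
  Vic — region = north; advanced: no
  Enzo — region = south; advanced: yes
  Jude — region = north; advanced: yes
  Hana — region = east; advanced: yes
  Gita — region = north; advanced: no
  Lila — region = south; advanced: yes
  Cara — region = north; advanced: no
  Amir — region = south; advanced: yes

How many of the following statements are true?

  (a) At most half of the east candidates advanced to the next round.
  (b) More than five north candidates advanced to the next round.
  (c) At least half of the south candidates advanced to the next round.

(a) east: |A| = 9, |A ∩ B| = 5; needs |A ∩ B| ≤ |A ∖ B| — false.
(b) north: |A| = 7, |A ∩ B| = 1; needs |A ∩ B| > 5 — false.
(c) south: |A| = 9, |A ∩ B| = 9; needs |A ∩ B| ≥ |A ∖ B| — true.

1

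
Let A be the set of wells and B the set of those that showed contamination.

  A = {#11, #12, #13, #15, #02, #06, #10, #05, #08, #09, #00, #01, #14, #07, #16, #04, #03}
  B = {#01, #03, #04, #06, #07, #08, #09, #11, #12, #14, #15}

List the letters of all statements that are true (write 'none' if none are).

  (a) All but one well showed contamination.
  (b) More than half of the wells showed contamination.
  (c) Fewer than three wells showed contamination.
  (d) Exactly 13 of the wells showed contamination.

(b)

|A| = 17, |A ∩ B| = 11, |A ∖ B| = 6.
(a) |A ∖ B| = 1: fails.
(b) |A ∩ B| > |A ∖ B|: holds.
(c) |A ∩ B| < 3: fails.
(d) |A ∩ B| = 13: fails.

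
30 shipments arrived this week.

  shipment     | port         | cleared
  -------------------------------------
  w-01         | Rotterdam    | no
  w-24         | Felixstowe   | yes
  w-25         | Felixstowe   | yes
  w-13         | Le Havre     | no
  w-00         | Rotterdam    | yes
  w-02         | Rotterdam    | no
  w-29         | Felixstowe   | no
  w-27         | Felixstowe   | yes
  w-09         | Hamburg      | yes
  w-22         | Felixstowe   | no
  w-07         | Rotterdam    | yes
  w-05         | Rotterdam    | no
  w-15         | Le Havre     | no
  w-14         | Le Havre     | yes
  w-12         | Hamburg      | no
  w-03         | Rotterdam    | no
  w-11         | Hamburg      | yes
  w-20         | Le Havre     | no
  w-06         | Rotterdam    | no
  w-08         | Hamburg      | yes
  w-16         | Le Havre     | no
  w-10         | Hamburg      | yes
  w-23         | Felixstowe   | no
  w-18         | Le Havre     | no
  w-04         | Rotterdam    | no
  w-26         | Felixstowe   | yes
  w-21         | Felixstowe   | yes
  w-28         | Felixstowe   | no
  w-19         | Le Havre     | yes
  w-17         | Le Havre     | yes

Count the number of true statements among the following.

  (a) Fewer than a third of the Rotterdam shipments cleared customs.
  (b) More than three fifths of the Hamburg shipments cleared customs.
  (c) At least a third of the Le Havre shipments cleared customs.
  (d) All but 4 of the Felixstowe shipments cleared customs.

4

(a) Rotterdam: |A| = 8, |A ∩ B| = 2; needs |A ∩ B| / |A| < 1/3 — true.
(b) Hamburg: |A| = 5, |A ∩ B| = 4; needs |A ∩ B| / |A| > 3/5 — true.
(c) Le Havre: |A| = 8, |A ∩ B| = 3; needs |A ∩ B| / |A| ≥ 1/3 — true.
(d) Felixstowe: |A| = 9, |A ∩ B| = 5; needs |A ∖ B| = 4 — true.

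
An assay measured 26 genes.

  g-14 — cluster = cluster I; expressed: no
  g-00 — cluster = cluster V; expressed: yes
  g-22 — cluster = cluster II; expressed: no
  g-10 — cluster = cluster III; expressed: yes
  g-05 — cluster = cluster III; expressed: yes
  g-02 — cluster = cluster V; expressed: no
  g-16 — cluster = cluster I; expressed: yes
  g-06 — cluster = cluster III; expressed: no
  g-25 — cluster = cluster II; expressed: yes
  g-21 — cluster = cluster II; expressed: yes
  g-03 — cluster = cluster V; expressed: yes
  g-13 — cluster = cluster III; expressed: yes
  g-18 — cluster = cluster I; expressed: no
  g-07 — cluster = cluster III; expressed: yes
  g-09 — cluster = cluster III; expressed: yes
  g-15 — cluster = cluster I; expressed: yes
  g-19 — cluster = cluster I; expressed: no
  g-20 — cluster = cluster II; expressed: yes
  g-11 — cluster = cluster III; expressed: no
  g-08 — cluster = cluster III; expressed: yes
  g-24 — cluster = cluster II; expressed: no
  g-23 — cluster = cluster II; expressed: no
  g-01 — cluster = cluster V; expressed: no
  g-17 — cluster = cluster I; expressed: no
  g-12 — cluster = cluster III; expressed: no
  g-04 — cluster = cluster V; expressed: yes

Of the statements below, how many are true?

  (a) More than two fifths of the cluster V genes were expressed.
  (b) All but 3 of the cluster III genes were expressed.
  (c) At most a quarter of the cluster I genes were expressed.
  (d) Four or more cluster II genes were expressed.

(a) cluster V: |A| = 5, |A ∩ B| = 3; needs |A ∩ B| / |A| > 2/5 — true.
(b) cluster III: |A| = 9, |A ∩ B| = 6; needs |A ∖ B| = 3 — true.
(c) cluster I: |A| = 6, |A ∩ B| = 2; needs |A ∩ B| / |A| ≤ 1/4 — false.
(d) cluster II: |A| = 6, |A ∩ B| = 3; needs |A ∩ B| ≥ 4 — false.

2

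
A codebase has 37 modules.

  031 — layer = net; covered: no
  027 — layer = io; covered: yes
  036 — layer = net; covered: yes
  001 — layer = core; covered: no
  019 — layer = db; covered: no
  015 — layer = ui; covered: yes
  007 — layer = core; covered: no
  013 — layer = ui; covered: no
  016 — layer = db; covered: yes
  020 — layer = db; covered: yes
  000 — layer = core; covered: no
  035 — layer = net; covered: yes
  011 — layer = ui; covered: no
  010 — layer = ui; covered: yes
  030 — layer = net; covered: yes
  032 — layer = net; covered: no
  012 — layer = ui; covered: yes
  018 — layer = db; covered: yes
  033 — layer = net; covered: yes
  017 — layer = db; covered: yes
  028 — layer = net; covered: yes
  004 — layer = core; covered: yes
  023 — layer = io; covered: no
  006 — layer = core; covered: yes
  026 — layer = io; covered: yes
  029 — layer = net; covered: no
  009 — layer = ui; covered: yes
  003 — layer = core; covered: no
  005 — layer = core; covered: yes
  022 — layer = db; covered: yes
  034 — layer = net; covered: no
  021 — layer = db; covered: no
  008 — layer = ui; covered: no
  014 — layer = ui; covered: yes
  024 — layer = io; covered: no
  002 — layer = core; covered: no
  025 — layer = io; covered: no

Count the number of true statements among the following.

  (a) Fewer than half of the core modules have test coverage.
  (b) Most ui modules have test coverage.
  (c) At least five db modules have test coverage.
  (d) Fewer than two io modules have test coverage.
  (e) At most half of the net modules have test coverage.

3

(a) core: |A| = 8, |A ∩ B| = 3; needs |A ∩ B| < |A ∖ B| — true.
(b) ui: |A| = 8, |A ∩ B| = 5; needs |A ∩ B| > |A ∖ B| — true.
(c) db: |A| = 7, |A ∩ B| = 5; needs |A ∩ B| ≥ 5 — true.
(d) io: |A| = 5, |A ∩ B| = 2; needs |A ∩ B| < 2 — false.
(e) net: |A| = 9, |A ∩ B| = 5; needs |A ∩ B| ≤ |A ∖ B| — false.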